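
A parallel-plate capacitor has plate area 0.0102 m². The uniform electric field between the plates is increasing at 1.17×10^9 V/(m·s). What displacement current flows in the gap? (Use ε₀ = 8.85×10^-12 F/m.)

1.06×10^-4 A

The displacement current is ε₀ times dΦ_E/dt = ε₀ A dE/dt = (8.85×10^-12)(0.0102)(1.17×10^9) = 1.06×10^-4 A.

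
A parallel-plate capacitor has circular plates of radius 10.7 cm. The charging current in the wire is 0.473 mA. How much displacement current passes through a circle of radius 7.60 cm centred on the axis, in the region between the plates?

By continuity the displacement current in the gap matches the conduction current: I_d = 4.73×10^-4 A.
Since J_d is uniform, the enclosed fraction is (r/R)² = 0.5045, giving I_d,enc = 2.39×10^-4 A.

2.39×10^-4 A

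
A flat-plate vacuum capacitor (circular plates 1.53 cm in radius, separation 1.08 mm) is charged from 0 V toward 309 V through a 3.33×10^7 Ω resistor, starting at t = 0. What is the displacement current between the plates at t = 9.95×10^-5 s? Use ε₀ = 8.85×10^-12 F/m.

5.65×10^-6 A

With C = ε₀A/d = (8.85×10^-12)(7.354×10^-4)/(1.08×10^-3) = 6.026×10^-12 F, the time constant is τ = RC = 2.007×10^-4 s, so t/τ = 0.4958 and e^(−t/τ) = 0.6091.
I_d = I_cond = (V₀/R) e^(−t/τ) = (9.279×10^-6)(0.6091) = 5.65×10^-6 A.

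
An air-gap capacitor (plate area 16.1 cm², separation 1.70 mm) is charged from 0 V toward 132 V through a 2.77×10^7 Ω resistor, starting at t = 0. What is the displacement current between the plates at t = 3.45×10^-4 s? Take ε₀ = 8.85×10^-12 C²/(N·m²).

1.08×10^-6 A

C = ε₀A/d = (8.85×10^-12)(1.61×10^-3)/(1.70×10^-3) = 8.381×10^-12 F and τ = RC = 2.322×10^-4 s. I_d in the gap equals the RC charging current.
I_d(t) = (V₀/R) e^(−t/τ) = 4.765×10^-6 · e^(−1.486) = 1.08×10^-6 A.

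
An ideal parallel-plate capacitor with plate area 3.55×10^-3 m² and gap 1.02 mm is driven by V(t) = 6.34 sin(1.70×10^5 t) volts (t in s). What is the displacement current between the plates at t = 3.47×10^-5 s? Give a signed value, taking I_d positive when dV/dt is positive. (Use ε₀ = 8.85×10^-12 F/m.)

3.08×10^-5 A

dV/dt = (6.34)(1.70×10^5)·cos(5.899) = 9.992×10^5 V/s.
I_d = C dV/dt with C = ε₀A/d = (8.85×10^-12)(3.55×10^-3)/(1.02×10^-3) = 3.080×10^-11 F, so I_d = (3.080×10^-11)(9.992×10^5) = 3.08×10^-5 A.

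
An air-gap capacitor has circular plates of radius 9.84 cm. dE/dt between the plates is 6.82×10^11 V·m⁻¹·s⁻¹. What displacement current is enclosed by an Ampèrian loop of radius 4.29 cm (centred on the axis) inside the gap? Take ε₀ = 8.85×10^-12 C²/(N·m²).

Through the whole plate area (πR² = 0.03042 m²), I_d = ε₀ πR² dE/dt = 0.1836 A.
Since J_d is uniform, the enclosed fraction is (r/R)² = 0.1901, giving I_d,enc = 0.0349 A.

0.0349 A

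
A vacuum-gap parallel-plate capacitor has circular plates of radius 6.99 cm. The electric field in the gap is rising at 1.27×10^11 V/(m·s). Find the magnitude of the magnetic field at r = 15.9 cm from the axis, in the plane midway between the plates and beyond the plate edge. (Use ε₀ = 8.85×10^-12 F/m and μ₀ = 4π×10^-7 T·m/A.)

Through the whole plate area (πR² = 0.01535 m²), I_d = ε₀ πR² dE/dt = 0.01725 A.
Outside the plates the loop encloses all of I_d, so B·2πr = μ₀ I_d and B = 2.17×10^-8 T.

2.17×10^-8 T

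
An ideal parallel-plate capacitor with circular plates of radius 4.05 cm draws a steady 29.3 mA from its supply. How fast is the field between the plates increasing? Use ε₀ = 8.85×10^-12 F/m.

6.42×10^11 V/(m·s)

The displacement current between the plates equals the conduction current, I_d = 29.3 mA.
Inverting I_d = ε₀ A dE/dt gives dE/dt = 0.0293 / (8.85×10^-12 · 5.153×10^-3) = 6.42×10^11 V/(m·s).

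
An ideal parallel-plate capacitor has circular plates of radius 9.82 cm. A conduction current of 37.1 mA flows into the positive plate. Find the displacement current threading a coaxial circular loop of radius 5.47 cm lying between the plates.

By continuity the displacement current in the gap matches the conduction current: I_d = 0.0371 A.
The field is uniform, so I_d,enc = I_d (r/R)² = (0.0371)(5.47/9.82)² = 0.0115 A.

0.0115 A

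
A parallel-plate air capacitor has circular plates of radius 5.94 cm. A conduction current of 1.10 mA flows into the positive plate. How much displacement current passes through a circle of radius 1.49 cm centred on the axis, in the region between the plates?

6.92×10^-5 A

No conduction current crosses the gap, so I_d there equals the 1.10×10^-3 A in the leads.
The field is uniform, so I_d,enc = I_d (r/R)² = (1.10×10^-3)(1.49/5.94)² = 6.92×10^-5 A.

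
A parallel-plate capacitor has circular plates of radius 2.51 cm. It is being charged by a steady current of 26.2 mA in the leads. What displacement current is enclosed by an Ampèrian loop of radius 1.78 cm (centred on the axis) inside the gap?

0.0132 A

By continuity the displacement current in the gap matches the conduction current: I_d = 0.0262 A.
The field is uniform, so I_d,enc = I_d (r/R)² = (0.0262)(1.78/2.51)² = 0.0132 A.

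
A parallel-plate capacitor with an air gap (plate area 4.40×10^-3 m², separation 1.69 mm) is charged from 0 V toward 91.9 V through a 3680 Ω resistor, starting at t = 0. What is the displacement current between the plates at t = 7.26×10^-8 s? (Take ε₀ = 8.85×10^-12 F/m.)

C = ε₀A/d = (8.85×10^-12)(4.40×10^-3)/(1.69×10^-3) = 2.304×10^-11 F, so τ = RC = 8.479×10^-8 s.
The conduction current is I(t) = (V₀/R) e^(−t/τ), and the displacement current between the plates equals it.
t/τ = 0.8562; I_d = (91.9/3680) · e^(−0.8562) = (0.02497)(0.4248) = 0.0106 A.

0.0106 A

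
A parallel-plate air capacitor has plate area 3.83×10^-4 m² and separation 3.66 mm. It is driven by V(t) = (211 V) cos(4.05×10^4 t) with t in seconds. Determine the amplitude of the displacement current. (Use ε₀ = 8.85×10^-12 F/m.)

C = ε₀A/d = (8.85×10^-12)(3.83×10^-4)/(3.66×10^-3) = 9.261×10^-13 F; ω = 4.05×10^4 rad/s.
I_d = C dV/dt, so |I_d|_max = C V₀ ω = (9.261×10^-13)(211)(4.05×10^4) = 7.91×10^-6 A.

7.91×10^-6 A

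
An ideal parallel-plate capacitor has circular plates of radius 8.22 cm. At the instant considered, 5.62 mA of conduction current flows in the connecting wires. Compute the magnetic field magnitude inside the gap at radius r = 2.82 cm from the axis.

No conduction current crosses the gap, so I_d there equals the 5.62×10^-3 A in the leads.
An Ampèrian loop of radius r encloses a fraction (r/R)² of I_d. Then B·2πr = μ₀ I_d (r/R)², giving B = μ₀ I_d r/(2πR²) = 4.69×10^-9 T.

4.69×10^-9 T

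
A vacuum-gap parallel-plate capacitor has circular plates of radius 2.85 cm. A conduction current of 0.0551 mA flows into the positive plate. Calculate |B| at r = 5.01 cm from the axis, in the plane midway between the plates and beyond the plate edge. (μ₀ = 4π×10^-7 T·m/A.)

2.20×10^-10 T

No conduction current crosses the gap, so I_d there equals the 5.51×10^-5 A in the leads.
With r > R the enclosed displacement current is the full I_d; B = μ₀ I_d / (2πr) = 2.20×10^-10 T.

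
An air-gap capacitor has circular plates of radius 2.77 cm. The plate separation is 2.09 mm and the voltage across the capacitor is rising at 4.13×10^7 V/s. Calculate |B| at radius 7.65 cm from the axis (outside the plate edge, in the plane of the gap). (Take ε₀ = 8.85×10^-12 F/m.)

With E = V/d, dE/dt = 1.976×10^10 V/(m·s) and πR² = 2.411×10^-3 m², giving I_d = ε₀ πR² dE/dt = 4.216×10^-4 A.
For r ≥ R the full I_d is enclosed: B = μ₀ I_d/(2πr) = (4π×10^-7)(4.216×10^-4)/(2π·0.0765) = 1.10×10^-9 T.

1.10×10^-9 T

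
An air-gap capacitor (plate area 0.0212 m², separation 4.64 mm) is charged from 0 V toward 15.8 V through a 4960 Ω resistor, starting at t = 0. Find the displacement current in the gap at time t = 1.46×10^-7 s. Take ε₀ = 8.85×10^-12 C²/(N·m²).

1.54×10^-3 A

With C = ε₀A/d = (8.85×10^-12)(0.0212)/(4.64×10^-3) = 4.044×10^-11 F, the time constant is τ = RC = 2.006×10^-7 s, so t/τ = 0.7278 and e^(−t/τ) = 0.4830.
I_d = I_cond = (V₀/R) e^(−t/τ) = (3.185×10^-3)(0.4830) = 1.54×10^-3 A.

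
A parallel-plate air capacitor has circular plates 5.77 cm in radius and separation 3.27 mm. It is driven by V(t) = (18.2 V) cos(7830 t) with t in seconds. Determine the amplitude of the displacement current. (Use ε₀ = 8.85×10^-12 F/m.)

(dE/dt)_max = V₀ω/d = 4.358×10^7 V/(m·s); ω = 7830 rad/s.
I_d,max = ε₀ A (dE/dt)_max = (8.85×10^-12)(0.01046)(4.358×10^7) = 4.03×10^-6 A.

4.03×10^-6 A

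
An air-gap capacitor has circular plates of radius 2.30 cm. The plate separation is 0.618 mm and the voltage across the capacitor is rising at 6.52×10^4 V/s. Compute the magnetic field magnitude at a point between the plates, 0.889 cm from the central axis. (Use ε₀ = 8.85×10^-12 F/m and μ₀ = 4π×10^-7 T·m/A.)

5.22×10^-12 T

dE/dt = (dV/dt)/d = 1.055×10^8 V/(m·s); I_d = ε₀(πR²)(dE/dt) = (8.85×10^-12)(1.662×10^-3)(1.055×10^8) = 1.552×10^-6 A.
∮B·dl = μ₀ I_d,enc with I_d,enc = I_d r²/R² = 2.319×10^-7 A; so B = μ₀ I_d,enc/(2πr) = 5.22×10^-12 T.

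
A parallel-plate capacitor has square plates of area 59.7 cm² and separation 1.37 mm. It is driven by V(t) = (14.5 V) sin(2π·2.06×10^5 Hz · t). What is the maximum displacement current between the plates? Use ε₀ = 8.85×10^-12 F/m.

(dE/dt)_max = V₀ω/d = 1.370×10^10 V/(m·s); ω = 2πf = 1.294×10^6 rad/s.
I_d,max = ε₀ A (dE/dt)_max = (8.85×10^-12)(5.97×10^-3)(1.370×10^10) = 7.24×10^-4 A.

7.24×10^-4 A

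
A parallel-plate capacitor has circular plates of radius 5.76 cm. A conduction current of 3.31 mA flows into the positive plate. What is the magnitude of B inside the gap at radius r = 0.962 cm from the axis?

By continuity the displacement current in the gap matches the conduction current: I_d = 3.31×10^-3 A.
∮B·dl = μ₀ I_d,enc with I_d,enc = I_d r²/R² = 9.233×10^-5 A; so B = μ₀ I_d,enc/(2πr) = 1.92×10^-9 T.

1.92×10^-9 T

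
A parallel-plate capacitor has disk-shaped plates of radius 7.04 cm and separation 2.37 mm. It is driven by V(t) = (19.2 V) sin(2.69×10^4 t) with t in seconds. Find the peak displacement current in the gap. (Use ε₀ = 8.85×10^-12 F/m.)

3.00×10^-5 A

The displacement current equals the conduction current C dV/dt, which peaks at C V₀ ω.
With C = ε₀A/d = (8.85×10^-12)(0.01557)/(2.37×10^-3) = 5.814×10^-11 F and ω = 2.69×10^4 rad/s, I_d,max = (5.814×10^-11)(19.2)(2.69×10^4) = 3.00×10^-5 A.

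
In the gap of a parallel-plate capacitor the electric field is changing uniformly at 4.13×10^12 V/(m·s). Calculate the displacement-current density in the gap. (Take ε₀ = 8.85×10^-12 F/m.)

J_d = ε₀ ∂E/∂t, so J_d = 36.6 A/m².

36.6 A/m²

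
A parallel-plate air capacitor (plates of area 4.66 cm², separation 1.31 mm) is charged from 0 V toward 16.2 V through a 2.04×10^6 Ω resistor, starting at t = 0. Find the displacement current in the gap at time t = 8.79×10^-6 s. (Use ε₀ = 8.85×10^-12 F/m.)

With C = ε₀A/d = (8.85×10^-12)(4.66×10^-4)/(1.31×10^-3) = 3.148×10^-12 F, the time constant is τ = RC = 6.422×10^-6 s, so t/τ = 1.369 and e^(−t/τ) = 0.2544.
I_d = I_cond = (V₀/R) e^(−t/τ) = (7.941×10^-6)(0.2544) = 2.02×10^-6 A.

2.02×10^-6 A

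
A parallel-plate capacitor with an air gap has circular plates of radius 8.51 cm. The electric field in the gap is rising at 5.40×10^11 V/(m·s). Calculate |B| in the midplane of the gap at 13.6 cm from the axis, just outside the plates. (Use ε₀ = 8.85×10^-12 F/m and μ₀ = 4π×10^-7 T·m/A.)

Through the whole plate area (πR² = 0.02275 m²), I_d = ε₀ πR² dE/dt = 0.1087 A.
With r > R the enclosed displacement current is the full I_d; B = μ₀ I_d / (2πr) = 1.60×10^-7 T.

1.60×10^-7 T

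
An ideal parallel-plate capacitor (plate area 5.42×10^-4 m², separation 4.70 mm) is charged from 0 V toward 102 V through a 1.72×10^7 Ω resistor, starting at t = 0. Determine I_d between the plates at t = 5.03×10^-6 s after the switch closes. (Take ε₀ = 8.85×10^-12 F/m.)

C = ε₀A/d = (8.85×10^-12)(5.42×10^-4)/(4.70×10^-3) = 1.021×10^-12 F and τ = RC = 1.756×10^-5 s. I_d in the gap equals the RC charging current.
I_d(t) = (V₀/R) e^(−t/τ) = 5.930×10^-6 · e^(−0.2864) = 4.45×10^-6 A.

4.45×10^-6 A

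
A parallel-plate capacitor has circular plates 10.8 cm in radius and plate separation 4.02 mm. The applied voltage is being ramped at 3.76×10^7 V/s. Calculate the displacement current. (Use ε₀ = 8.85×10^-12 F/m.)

3.03×10^-3 A

The field between the plates is E = V/d, so dE/dt = (3.76×10^7)/(4.02×10^-3 m) = 9.353×10^9 V/(m·s).
I_d = ε₀ A (dE/dt) = (8.85×10^-12)(0.03664)(9.353×10^9) = 3.03×10^-3 A.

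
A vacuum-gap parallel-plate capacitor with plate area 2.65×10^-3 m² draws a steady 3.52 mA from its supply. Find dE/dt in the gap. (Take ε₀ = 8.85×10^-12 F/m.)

The displacement current between the plates equals the conduction current, I_d = 3.52 mA.
Since I_d = ε₀ A dE/dt, dE/dt = I_d/(ε₀A) = (3.52×10^-3)/((8.85×10^-12)(2.65×10^-3)) = 1.50×10^11 V/(m·s).

1.50×10^11 V/(m·s)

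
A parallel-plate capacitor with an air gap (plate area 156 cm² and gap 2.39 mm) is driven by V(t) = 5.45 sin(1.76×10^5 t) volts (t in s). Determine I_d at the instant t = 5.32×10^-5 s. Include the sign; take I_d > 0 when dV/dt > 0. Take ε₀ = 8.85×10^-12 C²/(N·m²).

-5.53×10^-5 A

C = ε₀A/d = (8.85×10^-12)(0.0156)/(2.39×10^-3) = 5.777×10^-11 F. dV/dt = V₀ω·cos(ωt); at ωt = 9.3632 rad this factor is -0.9981.
I_d = C dV/dt = (5.777×10^-11)(5.45)(1.76×10^5)(-0.9981) = -5.53×10^-5 A.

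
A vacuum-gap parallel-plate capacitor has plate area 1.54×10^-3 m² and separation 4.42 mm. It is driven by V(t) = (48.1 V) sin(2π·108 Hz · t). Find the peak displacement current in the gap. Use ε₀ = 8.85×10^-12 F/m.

1.01×10^-7 A

(dE/dt)_max = V₀ω/d = 7.385×10^6 V/(m·s); ω = 2πf = 678.6 rad/s.
I_d,max = ε₀ A (dE/dt)_max = (8.85×10^-12)(1.54×10^-3)(7.385×10^6) = 1.01×10^-7 A.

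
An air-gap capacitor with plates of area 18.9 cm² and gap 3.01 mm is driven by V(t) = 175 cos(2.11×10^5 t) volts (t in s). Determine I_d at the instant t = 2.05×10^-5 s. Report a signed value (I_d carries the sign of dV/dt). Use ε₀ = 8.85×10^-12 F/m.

dV/dt = (175)(2.11×10^5)·−sin(4.3255) = 3.420×10^7 V/s.
I_d = C dV/dt with C = ε₀A/d = (8.85×10^-12)(1.89×10^-3)/(3.01×10^-3) = 5.557×10^-12 F, so I_d = (5.557×10^-12)(3.420×10^7) = 1.90×10^-4 A.

1.90×10^-4 A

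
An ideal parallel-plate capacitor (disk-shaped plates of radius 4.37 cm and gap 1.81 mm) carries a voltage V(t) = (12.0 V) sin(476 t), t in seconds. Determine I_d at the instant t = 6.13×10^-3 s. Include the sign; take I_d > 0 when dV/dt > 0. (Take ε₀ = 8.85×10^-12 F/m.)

C = ε₀A/d = (8.85×10^-12)(5.999×10^-3)/(1.81×10^-3) = 2.933×10^-11 F. dV/dt = V₀ω·cos(ωt); at ωt = 2.91788 rad this factor is -0.9751.
I_d = C dV/dt = (2.933×10^-11)(12.0)(476)(-0.9751) = -1.63×10^-7 A.

-1.63×10^-7 A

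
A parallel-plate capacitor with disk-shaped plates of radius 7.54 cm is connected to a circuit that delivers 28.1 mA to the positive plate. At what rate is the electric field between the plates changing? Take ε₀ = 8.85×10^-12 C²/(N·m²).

The displacement current between the plates equals the conduction current, I_d = 28.1 mA.
Since I_d = ε₀ A dE/dt, dE/dt = I_d/(ε₀A) = (0.0281)/((8.85×10^-12)(0.01786)) = 1.78×10^11 V/(m·s).

1.78×10^11 V/(m·s)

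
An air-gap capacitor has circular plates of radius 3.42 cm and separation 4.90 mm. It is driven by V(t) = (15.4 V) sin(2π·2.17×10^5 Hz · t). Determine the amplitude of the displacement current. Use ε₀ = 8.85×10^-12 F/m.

C = ε₀A/d = (8.85×10^-12)(3.675×10^-3)/(4.90×10^-3) = 6.637×10^-12 F; ω = 2πf = 1.363×10^6 rad/s.
I_d = C dV/dt, so |I_d|_max = C V₀ ω = (6.637×10^-12)(15.4)(1.363×10^6) = 1.39×10^-4 A.

1.39×10^-4 A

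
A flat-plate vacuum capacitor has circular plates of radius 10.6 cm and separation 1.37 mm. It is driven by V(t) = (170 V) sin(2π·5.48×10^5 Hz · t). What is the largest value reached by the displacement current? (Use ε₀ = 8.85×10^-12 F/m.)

0.133 A

The displacement current equals the conduction current C dV/dt, which peaks at C V₀ ω.
With C = ε₀A/d = (8.85×10^-12)(0.03530)/(1.37×10^-3) = 2.280×10^-10 F and ω = 2πf = 3.443×10^6 rad/s, I_d,max = (2.280×10^-10)(170)(3.443×10^6) = 0.133 A.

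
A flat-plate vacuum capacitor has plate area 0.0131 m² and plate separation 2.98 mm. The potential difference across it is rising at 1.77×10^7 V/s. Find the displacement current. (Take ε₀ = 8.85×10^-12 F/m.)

6.89×10^-4 A

The field between the plates is E = V/d, so dE/dt = (1.77×10^7)/(2.98×10^-3 m) = 5.940×10^9 V/(m·s).
I_d = ε₀ A (dE/dt) = (8.85×10^-12)(0.0131)(5.940×10^9) = 6.89×10^-4 A.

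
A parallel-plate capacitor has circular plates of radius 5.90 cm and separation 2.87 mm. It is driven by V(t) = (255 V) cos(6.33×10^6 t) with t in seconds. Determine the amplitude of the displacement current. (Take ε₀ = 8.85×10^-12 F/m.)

0.0544 A

The displacement current equals the conduction current C dV/dt, which peaks at C V₀ ω.
With C = ε₀A/d = (8.85×10^-12)(0.01094)/(2.87×10^-3) = 3.373×10^-11 F and ω = 6.33×10^6 rad/s, I_d,max = (3.373×10^-11)(255)(6.33×10^6) = 0.0544 A.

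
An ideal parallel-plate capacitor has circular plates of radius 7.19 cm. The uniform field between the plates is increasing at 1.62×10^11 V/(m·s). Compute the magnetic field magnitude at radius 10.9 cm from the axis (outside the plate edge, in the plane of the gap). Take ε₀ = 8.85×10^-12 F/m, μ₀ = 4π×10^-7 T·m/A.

Through the whole plate area (πR² = 0.01624 m²), I_d = ε₀ πR² dE/dt = 0.02328 A.
Outside the plates the loop encloses all of I_d, so B·2πr = μ₀ I_d and B = 4.27×10^-8 T.

4.27×10^-8 T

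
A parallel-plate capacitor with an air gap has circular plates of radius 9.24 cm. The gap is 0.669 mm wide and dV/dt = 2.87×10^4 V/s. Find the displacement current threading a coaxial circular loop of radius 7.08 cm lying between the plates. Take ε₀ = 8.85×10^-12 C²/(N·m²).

5.98×10^-6 A

With E = V/d, dE/dt = 4.290×10^7 V/(m·s) and πR² = 0.02682 m², giving I_d = ε₀ πR² dE/dt = 1.018×10^-5 A.
Through an area πr² the displacement current is I_d·(πr²/πR²) = I_d (r/R)² = 5.98×10^-6 A.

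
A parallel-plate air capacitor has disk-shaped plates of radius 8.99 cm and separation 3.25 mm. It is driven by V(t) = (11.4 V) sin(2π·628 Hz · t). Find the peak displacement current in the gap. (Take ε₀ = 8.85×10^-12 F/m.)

3.11×10^-6 A

The displacement current equals the conduction current C dV/dt, which peaks at C V₀ ω.
With C = ε₀A/d = (8.85×10^-12)(0.02539)/(3.25×10^-3) = 6.914×10^-11 F and ω = 2πf = 3946 rad/s, I_d,max = (6.914×10^-11)(11.4)(3946) = 3.11×10^-6 A.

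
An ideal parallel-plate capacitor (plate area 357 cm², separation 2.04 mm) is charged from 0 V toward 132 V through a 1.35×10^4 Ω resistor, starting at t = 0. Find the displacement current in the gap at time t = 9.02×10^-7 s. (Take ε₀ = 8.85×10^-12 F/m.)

6.35×10^-3 A

With C = ε₀A/d = (8.85×10^-12)(0.0357)/(2.04×10^-3) = 1.549×10^-10 F, the time constant is τ = RC = 2.091×10^-6 s, so t/τ = 0.4314 and e^(−t/τ) = 0.6496.
I_d = I_cond = (V₀/R) e^(−t/τ) = (9.778×10^-3)(0.6496) = 6.35×10^-3 A.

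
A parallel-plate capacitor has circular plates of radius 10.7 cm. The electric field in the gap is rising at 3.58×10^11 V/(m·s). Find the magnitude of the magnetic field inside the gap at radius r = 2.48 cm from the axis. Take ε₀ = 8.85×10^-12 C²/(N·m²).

4.94×10^-8 T

I_d = ε₀ dΦ_E/dt = ε₀ πR² (dE/dt) = (8.85×10^-12)(0.03597)(3.58×10^11) = 0.1140 A through the full plate area.
For r < R the Ampère–Maxwell law gives B(2πr) = μ₀ I_d (r²/R²), so B = μ₀ I_d r/(2πR²) = (4π×10^-7)(0.1140)(0.0248)/(2π·0.107²) = 4.94×10^-8 T.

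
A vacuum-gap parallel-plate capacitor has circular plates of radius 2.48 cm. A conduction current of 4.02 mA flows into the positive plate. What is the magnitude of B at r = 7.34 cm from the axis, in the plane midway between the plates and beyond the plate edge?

No conduction current crosses the gap, so I_d there equals the 4.02×10^-3 A in the leads.
Outside the plates the loop encloses all of I_d, so B·2πr = μ₀ I_d and B = 1.10×10^-8 T.

1.10×10^-8 T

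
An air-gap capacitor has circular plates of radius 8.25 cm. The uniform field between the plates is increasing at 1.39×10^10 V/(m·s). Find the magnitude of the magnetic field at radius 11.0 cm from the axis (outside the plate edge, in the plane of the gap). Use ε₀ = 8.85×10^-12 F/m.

4.78×10^-9 T

Through the whole plate area (πR² = 0.02138 m²), I_d = ε₀ πR² dE/dt = 2.630×10^-3 A.
Outside the plates the loop encloses all of I_d, so B·2πr = μ₀ I_d and B = 4.78×10^-9 T.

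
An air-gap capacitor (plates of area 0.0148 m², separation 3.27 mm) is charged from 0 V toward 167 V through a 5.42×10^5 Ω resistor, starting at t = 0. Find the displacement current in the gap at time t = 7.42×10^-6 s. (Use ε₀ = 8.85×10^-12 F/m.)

2.19×10^-4 A

C = ε₀A/d = (8.85×10^-12)(0.0148)/(3.27×10^-3) = 4.006×10^-11 F and τ = RC = 2.171×10^-5 s. I_d in the gap equals the RC charging current.
I_d(t) = (V₀/R) e^(−t/τ) = 3.081×10^-4 · e^(−0.3418) = 2.19×10^-4 A.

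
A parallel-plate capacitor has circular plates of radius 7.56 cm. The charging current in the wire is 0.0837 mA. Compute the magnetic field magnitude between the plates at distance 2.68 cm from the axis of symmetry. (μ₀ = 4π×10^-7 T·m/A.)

7.85×10^-11 T

By continuity the displacement current in the gap matches the conduction current: I_d = 8.37×10^-5 A.
∮B·dl = μ₀ I_d,enc with I_d,enc = I_d r²/R² = 1.052×10^-5 A; so B = μ₀ I_d,enc/(2πr) = 7.85×10^-11 T.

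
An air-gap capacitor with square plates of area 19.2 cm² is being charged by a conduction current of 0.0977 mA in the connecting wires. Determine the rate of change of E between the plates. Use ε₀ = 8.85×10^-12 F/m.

5.75×10^9 V/(m·s)

The displacement current between the plates equals the conduction current, I_d = 0.0977 mA.
Since I_d = ε₀ A dE/dt, dE/dt = I_d/(ε₀A) = (9.77×10^-5)/((8.85×10^-12)(1.92×10^-3)) = 5.75×10^9 V/(m·s).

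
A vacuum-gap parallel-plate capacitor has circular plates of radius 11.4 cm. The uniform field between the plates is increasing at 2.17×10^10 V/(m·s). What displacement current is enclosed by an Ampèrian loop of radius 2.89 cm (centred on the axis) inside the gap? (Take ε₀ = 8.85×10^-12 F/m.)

Total displacement current: I_d = ε₀(πR²)(dE/dt) = (8.85×10^-12)(0.04083)(2.17×10^10) = 7.841×10^-3 A.
Since J_d is uniform, the enclosed fraction is (r/R)² = 0.06427, giving I_d,enc = 5.04×10^-4 A.

5.04×10^-4 A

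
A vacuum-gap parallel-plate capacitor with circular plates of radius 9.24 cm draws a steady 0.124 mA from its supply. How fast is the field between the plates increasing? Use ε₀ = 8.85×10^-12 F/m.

Charge continuity gives I_d = I = 1.24×10^-4 A between the plates.
Inverting I_d = ε₀ A dE/dt gives dE/dt = 1.24×10^-4 / (8.85×10^-12 · 0.02682) = 5.22×10^8 V/(m·s).

5.22×10^8 V/(m·s)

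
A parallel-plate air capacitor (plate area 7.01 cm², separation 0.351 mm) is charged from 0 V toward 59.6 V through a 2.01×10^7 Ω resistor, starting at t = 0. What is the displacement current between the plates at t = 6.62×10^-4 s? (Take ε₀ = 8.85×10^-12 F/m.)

C = ε₀A/d = (8.85×10^-12)(7.01×10^-4)/(3.51×10^-4) = 1.767×10^-11 F and τ = RC = 3.552×10^-4 s. I_d in the gap equals the RC charging current.
I_d(t) = (V₀/R) e^(−t/τ) = 2.965×10^-6 · e^(−1.864) = 4.60×10^-7 A.

4.60×10^-7 A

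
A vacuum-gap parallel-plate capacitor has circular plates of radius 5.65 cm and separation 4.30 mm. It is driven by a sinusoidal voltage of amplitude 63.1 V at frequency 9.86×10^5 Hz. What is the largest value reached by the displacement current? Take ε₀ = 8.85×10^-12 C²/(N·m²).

8.07×10^-3 A

The displacement current equals the conduction current C dV/dt, which peaks at C V₀ ω.
With C = ε₀A/d = (8.85×10^-12)(0.01003)/(4.30×10^-3) = 2.064×10^-11 F and ω = 2πf = 6.195×10^6 rad/s, I_d,max = (2.064×10^-11)(63.1)(6.195×10^6) = 8.07×10^-3 A.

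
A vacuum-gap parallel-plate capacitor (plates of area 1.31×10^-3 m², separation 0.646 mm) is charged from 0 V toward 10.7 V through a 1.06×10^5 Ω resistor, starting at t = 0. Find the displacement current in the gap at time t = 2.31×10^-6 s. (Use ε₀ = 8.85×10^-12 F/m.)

C = ε₀A/d = (8.85×10^-12)(1.31×10^-3)/(6.46×10^-4) = 1.795×10^-11 F, so τ = RC = 1.903×10^-6 s.
The conduction current is I(t) = (V₀/R) e^(−t/τ), and the displacement current between the plates equals it.
t/τ = 1.214; I_d = (10.7/1.06×10^5) · e^(−1.214) = (1.009×10^-4)(0.2970) = 3.00×10^-5 A.

3.00×10^-5 A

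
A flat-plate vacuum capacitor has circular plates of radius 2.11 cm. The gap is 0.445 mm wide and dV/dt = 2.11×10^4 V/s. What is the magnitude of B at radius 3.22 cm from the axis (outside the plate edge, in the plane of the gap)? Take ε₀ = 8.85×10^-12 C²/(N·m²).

3.65×10^-12 T

I_d = C dV/dt with C = ε₀πR²/d = 2.782×10^-11 F, so I_d = (2.782×10^-11)(2.11×10^4) = 5.870×10^-7 A.
Outside the plates the loop encloses all of I_d, so B·2πr = μ₀ I_d and B = 3.65×10^-12 T.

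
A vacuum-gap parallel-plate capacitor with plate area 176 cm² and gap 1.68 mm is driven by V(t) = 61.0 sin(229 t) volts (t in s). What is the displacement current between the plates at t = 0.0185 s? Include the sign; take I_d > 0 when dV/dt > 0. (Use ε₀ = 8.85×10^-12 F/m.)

-5.93×10^-7 A

dV/dt = (61.0)(229)·cos(4.2365) = -6400 V/s.
I_d = C dV/dt with C = ε₀A/d = (8.85×10^-12)(0.0176)/(1.68×10^-3) = 9.271×10^-11 F, so I_d = (9.271×10^-11)(-6400) = -5.93×10^-7 A.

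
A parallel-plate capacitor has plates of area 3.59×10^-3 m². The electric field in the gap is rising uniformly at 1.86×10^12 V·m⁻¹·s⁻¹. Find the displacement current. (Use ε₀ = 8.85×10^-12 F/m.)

0.0591 A

With a uniform field, Φ_E = EA, so I_d = ε₀ A dE/dt = 0.0591 A.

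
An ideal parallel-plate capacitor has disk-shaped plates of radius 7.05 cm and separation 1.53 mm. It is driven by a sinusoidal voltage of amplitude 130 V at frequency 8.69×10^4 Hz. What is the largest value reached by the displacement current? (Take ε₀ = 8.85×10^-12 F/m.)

6.41×10^-3 A

(dE/dt)_max = V₀ω/d = 4.639×10^10 V/(m·s); ω = 2πf = 5.460×10^5 rad/s.
I_d,max = ε₀ A (dE/dt)_max = (8.85×10^-12)(0.01561)(4.639×10^10) = 6.41×10^-3 A.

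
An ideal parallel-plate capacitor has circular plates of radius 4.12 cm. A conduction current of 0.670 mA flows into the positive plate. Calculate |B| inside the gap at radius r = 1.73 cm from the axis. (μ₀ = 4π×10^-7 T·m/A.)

By continuity the displacement current in the gap matches the conduction current: I_d = 6.70×10^-4 A.
∮B·dl = μ₀ I_d,enc with I_d,enc = I_d r²/R² = 1.181×10^-4 A; so B = μ₀ I_d,enc/(2πr) = 1.37×10^-9 T.

1.37×10^-9 T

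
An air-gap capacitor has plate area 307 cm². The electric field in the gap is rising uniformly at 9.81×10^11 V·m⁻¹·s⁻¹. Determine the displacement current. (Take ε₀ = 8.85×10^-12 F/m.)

0.267 A

The displacement current is ε₀ times dΦ_E/dt = ε₀ A dE/dt = (8.85×10^-12)(0.0307)(9.81×10^11) = 0.267 A.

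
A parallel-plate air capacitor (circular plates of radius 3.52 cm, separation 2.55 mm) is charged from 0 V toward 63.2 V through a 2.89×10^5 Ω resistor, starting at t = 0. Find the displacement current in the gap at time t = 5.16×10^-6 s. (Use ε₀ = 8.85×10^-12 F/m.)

5.83×10^-5 A

With C = ε₀A/d = (8.85×10^-12)(3.893×10^-3)/(2.55×10^-3) = 1.351×10^-11 F, the time constant is τ = RC = 3.904×10^-6 s, so t/τ = 1.322 and e^(−t/τ) = 0.2666.
I_d = I_cond = (V₀/R) e^(−t/τ) = (2.187×10^-4)(0.2666) = 5.83×10^-5 A.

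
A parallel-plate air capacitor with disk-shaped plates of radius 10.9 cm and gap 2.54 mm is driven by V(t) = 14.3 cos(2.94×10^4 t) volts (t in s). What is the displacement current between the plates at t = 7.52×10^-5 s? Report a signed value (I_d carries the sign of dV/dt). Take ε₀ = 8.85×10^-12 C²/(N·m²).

C = ε₀A/d = (8.85×10^-12)(0.03733)/(2.54×10^-3) = 1.301×10^-10 F. dV/dt = V₀ω·−sin(ωt); at ωt = 2.21088 rad this factor is -0.8020.
I_d = C dV/dt = (1.301×10^-10)(14.3)(2.94×10^4)(-0.8020) = -4.39×10^-5 A.

-4.39×10^-5 A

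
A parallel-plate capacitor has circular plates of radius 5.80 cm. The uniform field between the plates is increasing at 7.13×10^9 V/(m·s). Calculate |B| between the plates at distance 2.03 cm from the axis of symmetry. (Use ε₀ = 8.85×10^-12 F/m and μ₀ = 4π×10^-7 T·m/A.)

8.05×10^-10 T

Through the whole plate area (πR² = 0.01057 m²), I_d = ε₀ πR² dE/dt = 6.670×10^-4 A.
For r < R the Ampère–Maxwell law gives B(2πr) = μ₀ I_d (r²/R²), so B = μ₀ I_d r/(2πR²) = (4π×10^-7)(6.670×10^-4)(0.0203)/(2π·0.0580²) = 8.05×10^-10 T.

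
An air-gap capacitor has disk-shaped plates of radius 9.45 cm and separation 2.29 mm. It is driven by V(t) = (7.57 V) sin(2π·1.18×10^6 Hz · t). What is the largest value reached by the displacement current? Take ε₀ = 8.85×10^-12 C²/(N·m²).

6.09×10^-3 A

(dE/dt)_max = V₀ω/d = 2.451×10^10 V/(m·s); ω = 2πf = 7.414×10^6 rad/s.
I_d,max = ε₀ A (dE/dt)_max = (8.85×10^-12)(0.02806)(2.451×10^10) = 6.09×10^-3 A.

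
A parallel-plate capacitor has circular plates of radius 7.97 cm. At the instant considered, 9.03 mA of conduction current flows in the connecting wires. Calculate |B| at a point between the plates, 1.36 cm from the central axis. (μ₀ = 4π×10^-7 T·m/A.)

Between the plates the displacement current equals the wire current: I_d = 9.03 mA = 9.03×10^-3 A.
For r < R the Ampère–Maxwell law gives B(2πr) = μ₀ I_d (r²/R²), so B = μ₀ I_d r/(2πR²) = (4π×10^-7)(9.03×10^-3)(0.0136)/(2π·0.0797²) = 3.87×10^-9 T.

3.87×10^-9 T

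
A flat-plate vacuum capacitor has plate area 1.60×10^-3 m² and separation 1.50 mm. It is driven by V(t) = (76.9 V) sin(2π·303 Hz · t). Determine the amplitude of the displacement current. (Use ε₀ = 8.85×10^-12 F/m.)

The displacement current equals the conduction current C dV/dt, which peaks at C V₀ ω.
With C = ε₀A/d = (8.85×10^-12)(1.60×10^-3)/(1.50×10^-3) = 9.440×10^-12 F and ω = 2πf = 1904 rad/s, I_d,max = (9.440×10^-12)(76.9)(1904) = 1.38×10^-6 A.

1.38×10^-6 A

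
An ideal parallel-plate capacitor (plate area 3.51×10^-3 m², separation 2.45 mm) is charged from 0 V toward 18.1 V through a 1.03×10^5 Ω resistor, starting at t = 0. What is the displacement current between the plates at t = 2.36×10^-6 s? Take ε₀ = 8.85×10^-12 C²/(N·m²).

2.88×10^-5 A

C = ε₀A/d = (8.85×10^-12)(3.51×10^-3)/(2.45×10^-3) = 1.268×10^-11 F, so τ = RC = 1.306×10^-6 s.
The conduction current is I(t) = (V₀/R) e^(−t/τ), and the displacement current between the plates equals it.
t/τ = 1.807; I_d = (18.1/1.03×10^5) · e^(−1.807) = (1.757×10^-4)(0.1641) = 2.88×10^-5 A.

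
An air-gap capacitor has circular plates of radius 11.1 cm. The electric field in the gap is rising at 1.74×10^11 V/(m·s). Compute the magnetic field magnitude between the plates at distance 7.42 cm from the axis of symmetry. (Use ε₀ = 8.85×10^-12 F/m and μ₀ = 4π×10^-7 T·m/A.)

I_d = ε₀ dΦ_E/dt = ε₀ πR² (dE/dt) = (8.85×10^-12)(0.03871)(1.74×10^11) = 0.05961 A through the full plate area.
An Ampèrian loop of radius r encloses a fraction (r/R)² of I_d. Then B·2πr = μ₀ I_d (r/R)², giving B = μ₀ I_d r/(2πR²) = 7.18×10^-8 T.

7.18×10^-8 T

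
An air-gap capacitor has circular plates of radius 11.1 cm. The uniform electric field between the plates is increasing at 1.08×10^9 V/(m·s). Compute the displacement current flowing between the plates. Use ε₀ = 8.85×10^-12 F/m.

The displacement current is ε₀ times dΦ_E/dt = ε₀ A dE/dt = (8.85×10^-12)(0.03871)(1.08×10^9) = 3.70×10^-4 A.

3.70×10^-4 A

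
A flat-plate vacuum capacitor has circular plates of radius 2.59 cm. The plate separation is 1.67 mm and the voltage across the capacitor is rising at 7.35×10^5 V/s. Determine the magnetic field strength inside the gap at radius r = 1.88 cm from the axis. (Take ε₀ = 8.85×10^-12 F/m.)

4.60×10^-11 T

dE/dt = (dV/dt)/d = 4.401×10^8 V/(m·s); I_d = ε₀(πR²)(dE/dt) = (8.85×10^-12)(2.107×10^-3)(4.401×10^8) = 8.207×10^-6 A.
For r < R the Ampère–Maxwell law gives B(2πr) = μ₀ I_d (r²/R²), so B = μ₀ I_d r/(2πR²) = (4π×10^-7)(8.207×10^-6)(0.0188)/(2π·0.0259²) = 4.60×10^-11 T.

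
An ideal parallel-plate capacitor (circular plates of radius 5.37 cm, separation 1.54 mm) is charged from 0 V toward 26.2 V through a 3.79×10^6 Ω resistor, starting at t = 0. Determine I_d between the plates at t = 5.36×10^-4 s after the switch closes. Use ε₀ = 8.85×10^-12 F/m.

4.57×10^-7 A

With C = ε₀A/d = (8.85×10^-12)(9.059×10^-3)/(1.54×10^-3) = 5.206×10^-11 F, the time constant is τ = RC = 1.973×10^-4 s, so t/τ = 2.717 and e^(−t/τ) = 0.06607.
I_d = I_cond = (V₀/R) e^(−t/τ) = (6.913×10^-6)(0.06607) = 4.57×10^-7 A.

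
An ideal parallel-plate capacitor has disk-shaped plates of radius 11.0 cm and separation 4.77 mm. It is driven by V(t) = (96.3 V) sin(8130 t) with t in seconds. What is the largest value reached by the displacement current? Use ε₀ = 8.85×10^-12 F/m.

5.52×10^-5 A

(dE/dt)_max = V₀ω/d = 1.641×10^8 V/(m·s); ω = 8130 rad/s.
I_d,max = ε₀ A (dE/dt)_max = (8.85×10^-12)(0.03801)(1.641×10^8) = 5.52×10^-5 A.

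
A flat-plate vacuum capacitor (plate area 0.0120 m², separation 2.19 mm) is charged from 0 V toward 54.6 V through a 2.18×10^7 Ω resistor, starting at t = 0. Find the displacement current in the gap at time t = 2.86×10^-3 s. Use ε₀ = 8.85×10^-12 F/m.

With C = ε₀A/d = (8.85×10^-12)(0.0120)/(2.19×10^-3) = 4.849×10^-11 F, the time constant is τ = RC = 1.057×10^-3 s, so t/τ = 2.706 and e^(−t/τ) = 0.06680.
I_d = I_cond = (V₀/R) e^(−t/τ) = (2.505×10^-6)(0.06680) = 1.67×10^-7 A.

1.67×10^-7 A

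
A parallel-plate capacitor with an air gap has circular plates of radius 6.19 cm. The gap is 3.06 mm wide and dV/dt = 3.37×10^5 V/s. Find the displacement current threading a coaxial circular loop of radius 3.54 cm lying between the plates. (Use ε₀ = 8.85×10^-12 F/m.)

With E = V/d, dE/dt = 1.101×10^8 V/(m·s) and πR² = 0.01204 m², giving I_d = ε₀ πR² dE/dt = 1.173×10^-5 A.
Through an area πr² the displacement current is I_d·(πr²/πR²) = I_d (r/R)² = 3.84×10^-6 A.

3.84×10^-6 A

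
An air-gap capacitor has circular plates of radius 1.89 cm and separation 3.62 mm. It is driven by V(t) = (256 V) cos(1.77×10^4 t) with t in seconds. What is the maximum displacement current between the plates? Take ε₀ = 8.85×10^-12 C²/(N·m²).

(dE/dt)_max = V₀ω/d = 1.252×10^9 V/(m·s); ω = 1.77×10^4 rad/s.
I_d,max = ε₀ A (dE/dt)_max = (8.85×10^-12)(1.122×10^-3)(1.252×10^9) = 1.24×10^-5 A.

1.24×10^-5 A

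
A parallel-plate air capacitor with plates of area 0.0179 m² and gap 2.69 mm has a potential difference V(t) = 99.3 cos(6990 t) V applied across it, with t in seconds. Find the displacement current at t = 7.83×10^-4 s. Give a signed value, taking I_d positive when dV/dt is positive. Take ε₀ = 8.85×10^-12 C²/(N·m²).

2.96×10^-5 A

C = ε₀A/d = (8.85×10^-12)(0.0179)/(2.69×10^-3) = 5.889×10^-11 F. dV/dt = V₀ω·−sin(ωt); at ωt = 5.47317 rad this factor is 0.7243.
I_d = C dV/dt = (5.889×10^-11)(99.3)(6990)(0.7243) = 2.96×10^-5 A.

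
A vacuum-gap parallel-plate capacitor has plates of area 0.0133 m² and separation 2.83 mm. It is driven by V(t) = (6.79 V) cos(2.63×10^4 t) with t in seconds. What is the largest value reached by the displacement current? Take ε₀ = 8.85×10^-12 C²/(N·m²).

7.43×10^-6 A

The displacement current equals the conduction current C dV/dt, which peaks at C V₀ ω.
With C = ε₀A/d = (8.85×10^-12)(0.0133)/(2.83×10^-3) = 4.159×10^-11 F and ω = 2.63×10^4 rad/s, I_d,max = (4.159×10^-11)(6.79)(2.63×10^4) = 7.43×10^-6 A.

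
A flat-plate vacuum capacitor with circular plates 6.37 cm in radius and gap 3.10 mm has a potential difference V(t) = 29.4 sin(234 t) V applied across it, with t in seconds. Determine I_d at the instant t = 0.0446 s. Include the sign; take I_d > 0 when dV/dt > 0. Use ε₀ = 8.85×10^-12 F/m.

dE/dt = (V₀ω/d)·cos(ωt) with ωt = 10.4364 rad: (29.4)(234)(-0.5305)/(3.10×10^-3) = -1.177×10^6 V/(m·s).
I_d = ε₀ A dE/dt = (8.85×10^-12)(0.01275)(-1.177×10^6) = -1.33×10^-7 A.

-1.33×10^-7 A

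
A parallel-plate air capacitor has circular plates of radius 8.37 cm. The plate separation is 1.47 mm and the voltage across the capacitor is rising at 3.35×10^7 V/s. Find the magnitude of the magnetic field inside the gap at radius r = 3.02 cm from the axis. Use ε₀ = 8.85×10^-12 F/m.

With E = V/d, dE/dt = 2.279×10^10 V/(m·s) and πR² = 0.02201 m², giving I_d = ε₀ πR² dE/dt = 4.439×10^-3 A.
For r < R the Ampère–Maxwell law gives B(2πr) = μ₀ I_d (r²/R²), so B = μ₀ I_d r/(2πR²) = (4π×10^-7)(4.439×10^-3)(0.0302)/(2π·0.0837²) = 3.83×10^-9 T.

3.83×10^-9 T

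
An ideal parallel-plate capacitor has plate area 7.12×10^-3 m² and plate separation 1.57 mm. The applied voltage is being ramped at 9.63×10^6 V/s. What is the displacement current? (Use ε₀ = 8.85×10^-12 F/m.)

3.87×10^-4 A

C = ε₀A/d = (8.85×10^-12)(7.12×10^-3)/(1.57×10^-3) = 4.014×10^-11 F.
I_d = C dV/dt = (4.014×10^-11)(9.63×10^6) = 3.87×10^-4 A.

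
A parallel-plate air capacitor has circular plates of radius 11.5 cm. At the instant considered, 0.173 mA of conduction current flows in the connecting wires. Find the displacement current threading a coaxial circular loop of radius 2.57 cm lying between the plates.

8.64×10^-6 A

Between the plates the displacement current equals the wire current: I_d = 0.173 mA = 1.73×10^-4 A.
Through an area πr² the displacement current is I_d·(πr²/πR²) = I_d (r/R)² = 8.64×10^-6 A.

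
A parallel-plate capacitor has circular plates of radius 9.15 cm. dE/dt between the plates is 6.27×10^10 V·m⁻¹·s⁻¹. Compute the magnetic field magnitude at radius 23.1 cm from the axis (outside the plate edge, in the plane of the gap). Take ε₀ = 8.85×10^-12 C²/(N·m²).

1.26×10^-8 T

I_d = ε₀ dΦ_E/dt = ε₀ πR² (dE/dt) = (8.85×10^-12)(0.02630)(6.27×10^10) = 0.01459 A through the full plate area.
For r ≥ R the full I_d is enclosed: B = μ₀ I_d/(2πr) = (4π×10^-7)(0.01459)/(2π·0.231) = 1.26×10^-8 T.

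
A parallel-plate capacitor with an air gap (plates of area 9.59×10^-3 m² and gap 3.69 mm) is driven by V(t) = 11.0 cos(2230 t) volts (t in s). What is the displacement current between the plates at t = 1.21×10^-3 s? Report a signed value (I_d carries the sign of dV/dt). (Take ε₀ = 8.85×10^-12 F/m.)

-2.42×10^-7 A

C = ε₀A/d = (8.85×10^-12)(9.59×10^-3)/(3.69×10^-3) = 2.300×10^-11 F. dV/dt = V₀ω·−sin(ωt); at ωt = 2.6983 rad this factor is -0.4289.
I_d = C dV/dt = (2.300×10^-11)(11.0)(2230)(-0.4289) = -2.42×10^-7 A.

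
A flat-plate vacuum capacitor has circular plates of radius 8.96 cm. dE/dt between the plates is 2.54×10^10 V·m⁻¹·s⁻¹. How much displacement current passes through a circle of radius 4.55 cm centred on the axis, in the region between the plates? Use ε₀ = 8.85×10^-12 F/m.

I_d = ε₀ dΦ_E/dt = ε₀ πR² (dE/dt) = (8.85×10^-12)(0.02522)(2.54×10^10) = 5.669×10^-3 A through the full plate area.
Through an area πr² the displacement current is I_d·(πr²/πR²) = I_d (r/R)² = 1.46×10^-3 A.

1.46×10^-3 A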